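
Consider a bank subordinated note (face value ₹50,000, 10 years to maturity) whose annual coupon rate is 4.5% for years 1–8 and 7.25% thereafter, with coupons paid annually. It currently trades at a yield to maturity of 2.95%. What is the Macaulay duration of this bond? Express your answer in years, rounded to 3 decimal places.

8.429 years

Periodic yield y = 0.0295. Discount each cash flow and weight by its year:
  t   CF        PV=CF/(1+0.0295)^t    t·PV
  1     2,250.00     2,185.5270     2,185.5270
  2     2,250.00     2,122.9014     4,245.8027
  3     2,250.00     2,062.0703     6,186.2109
  4     2,250.00     2,002.9823     8,011.9293
  5     2,250.00     1,945.5875     9,727.9374
  6     2,250.00     1,889.8373    11,339.0237
  7     2,250.00     1,835.6846    12,849.7921
  8     2,250.00     1,783.0836    14,264.6690
  9     3,625.00     2,790.4282    25,113.8538
  10   53,625.00    40,096.2536   400,962.5355
  Σ                 58,714.3556   494,887.2813
Price P = Σ PV = 58,714.3556.
Macaulay duration = Σ(t·PV) / P = 494,887.2813 / 58,714.3556 = 8.42873 years.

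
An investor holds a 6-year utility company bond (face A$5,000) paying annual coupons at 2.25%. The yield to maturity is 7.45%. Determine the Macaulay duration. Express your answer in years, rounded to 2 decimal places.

Periodic yield y = 0.0745. Discount each cash flow and weight by its year:
  t   CF        PV=CF/(1+0.0745)^t    t·PV
  1       112.50       104.6999       104.6999
  2       112.50        97.4405       194.8811
  3       112.50        90.6845       272.0536
  4       112.50        84.3970       337.5879
  5       112.50        78.5453       392.7267
  6     5,112.50     3,321.9631    19,931.7785
  Σ                  3,777.7303    21,233.7276
Price P = Σ PV = 3,777.7303.
Macaulay duration = Σ(t·PV) / P = 21,233.7276 / 3,777.7303 = 5.62076 years.

5.62 years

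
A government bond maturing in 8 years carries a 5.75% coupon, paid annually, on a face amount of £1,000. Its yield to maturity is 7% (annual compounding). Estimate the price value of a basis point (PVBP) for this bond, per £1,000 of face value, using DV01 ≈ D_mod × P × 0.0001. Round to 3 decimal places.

Periodic yield y = 0.07.
  t   CF        PV=CF/(1+0.07)^t    t·PV
  1        57.50        53.7383        53.7383
  2        57.50        50.2227       100.4455
  3        57.50        46.9371       140.8114
  4        57.50        43.8665       175.4659
  5        57.50        40.9967       204.9835
  6        57.50        38.3147       229.8881
  7        57.50        35.8081       250.6568
  8     1,057.50       615.4746     4,923.7970
  Σ                    925.3588     6,079.7864
P = 925.3588; D_Mac = 6.57019 yrs; D_mod = 6.14037 yrs.
DV01 ≈ 6.14037 × 925.3588 × 0.0001 = 0.568204.

£0.568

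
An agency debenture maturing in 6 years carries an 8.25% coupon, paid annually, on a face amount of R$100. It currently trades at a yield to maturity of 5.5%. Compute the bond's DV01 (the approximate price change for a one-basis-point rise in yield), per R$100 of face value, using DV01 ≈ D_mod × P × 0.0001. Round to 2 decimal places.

R$0.05

Periodic yield y = 0.055.
  t   CF        PV=CF/(1+0.055)^t    t·PV
  1         8.25         7.8199         7.8199
  2         8.25         7.4122        14.8245
  3         8.25         7.0258        21.0774
  4         8.25         6.6595        26.6382
  5         8.25         6.3124        31.5618
  6       108.25        78.5079       471.0472
  Σ                    113.7377       572.9689
P = 113.7377; D_Mac = 5.03763 yrs; D_mod = 4.77501 yrs.
DV01 ≈ 4.77501 × 113.7377 × 0.0001 = 0.054310.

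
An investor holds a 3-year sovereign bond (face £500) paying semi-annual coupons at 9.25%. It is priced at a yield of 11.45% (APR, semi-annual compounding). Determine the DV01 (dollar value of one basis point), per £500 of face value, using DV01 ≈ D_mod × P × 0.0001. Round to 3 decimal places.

£0.120

Periodic yield y = 0.05725.
  t   CF        PV=CF/(1+0.05725)^t    t·PV
  1       23.125        21.8728        21.8728
  2       23.125        20.6884        41.3767
  3       23.125        19.5681        58.7043
  4       23.125        18.5085        74.0340
  5       23.125        17.5063        87.5313
  6      523.125       374.5755     2,247.4527
  Σ                    472.7195     2,530.9718
P = 472.7195; D_Mac = 5.35407 half-year periods = 2.67703 yrs; D_mod = 2.53207 yrs.
DV01 ≈ 2.53207 × 472.7195 × 0.0001 = 0.119696.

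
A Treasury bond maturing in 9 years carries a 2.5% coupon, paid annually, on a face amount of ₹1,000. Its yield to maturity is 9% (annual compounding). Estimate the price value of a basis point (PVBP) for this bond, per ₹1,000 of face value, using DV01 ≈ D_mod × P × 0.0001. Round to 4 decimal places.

Periodic yield y = 0.09.
  t   CF        PV=CF/(1+0.09)^t    t·PV
  1        25.00        22.9358        22.9358
  2        25.00        21.0420        42.0840
  3        25.00        19.3046        57.9138
  4        25.00        17.7106        70.8425
  5        25.00        16.2483        81.2414
  6        25.00        14.9067        89.4401
  7        25.00        13.6759        95.7310
  8        25.00        12.5467       100.3733
  9     1,025.00       471.9385     4,247.4463
  Σ                    610.3090     4,808.0081
P = 610.3090; D_Mac = 7.87799 yrs; D_mod = 7.22751 yrs.
DV01 ≈ 7.22751 × 610.3090 × 0.0001 = 0.441102.

₹0.4411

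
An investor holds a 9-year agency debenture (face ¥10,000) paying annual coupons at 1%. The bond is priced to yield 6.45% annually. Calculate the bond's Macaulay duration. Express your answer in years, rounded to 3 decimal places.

8.537 years

Periodic yield y = 0.0645. Discount each cash flow and weight by its year:
  t   CF        PV=CF/(1+0.0645)^t    t·PV
  1       100.00        93.9408        93.9408
  2       100.00        88.2488       176.4975
  3       100.00        82.9016       248.7049
  4       100.00        77.8785       311.5138
  5       100.00        73.1597       365.7983
  6       100.00        68.7268       412.3607
  7       100.00        64.5625       451.9375
  8       100.00        60.6505       485.2043
  9    10,100.00     5,754.5369    51,790.8324
  Σ                  6,364.6061    54,336.7902
Price P = Σ PV = 6,364.6061.
Macaulay duration = Σ(t·PV) / P = 54,336.7902 / 6,364.6061 = 8.53734 years.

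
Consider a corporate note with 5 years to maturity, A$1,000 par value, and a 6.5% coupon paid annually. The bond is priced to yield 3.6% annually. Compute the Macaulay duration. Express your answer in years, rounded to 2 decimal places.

Periodic yield y = 0.036. Discount each cash flow and weight by its year:
  t   CF        PV=CF/(1+0.036)^t    t·PV
  1        65.00        62.7413        62.7413
  2        65.00        60.5611       121.1222
  3        65.00        58.4567       175.3700
  4        65.00        56.4254       225.7014
  5     1,065.00       892.3821     4,461.9103
  Σ                  1,130.5665     5,046.8453
Price P = Σ PV = 1,130.5665.
Macaulay duration = Σ(t·PV) / P = 5,046.8453 / 1,130.5665 = 4.46400 years.

4.46 years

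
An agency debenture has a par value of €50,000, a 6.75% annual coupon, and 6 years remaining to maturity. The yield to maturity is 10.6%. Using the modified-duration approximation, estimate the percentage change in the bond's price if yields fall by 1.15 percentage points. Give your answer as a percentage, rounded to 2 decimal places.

+5.23%

Periodic yield y = 0.106. Modified duration first:
  t   CF        PV=CF/(1+0.106)^t    t·PV
  1     3,375.00     3,051.5371     3,051.5371
  2     3,375.00     2,759.0751     5,518.1502
  3     3,375.00     2,494.6430     7,483.9289
  4     3,375.00     2,255.5542     9,022.2168
  5     3,375.00     2,039.3799    10,196.8997
  6    53,375.00    29,161.3165   174,967.8989
  Σ                 41,761.5058   210,240.6316
P = 41,761.5058; D_Mac = 5.03432 yrs; D_mod = 5.03432/(1+0.106) = 4.55182 yrs.
ΔP/P ≈ -D_mod · Δy = -4.55182 × (-0.0115) = +0.052346 = +5.2346%.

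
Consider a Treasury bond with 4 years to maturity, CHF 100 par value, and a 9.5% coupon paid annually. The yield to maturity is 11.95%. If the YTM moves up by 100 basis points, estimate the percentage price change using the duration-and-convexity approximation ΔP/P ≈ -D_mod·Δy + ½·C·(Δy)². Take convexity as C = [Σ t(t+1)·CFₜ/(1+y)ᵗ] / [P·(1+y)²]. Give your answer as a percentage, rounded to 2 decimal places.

With y = 0.1195:
  t   CF        PV=CF/(1+0.1195)^t    t·PV        t(t+1)·PV
  1         9.50         8.4859         8.4859          16.9719
  2         9.50         7.5801        15.1602          45.4806
  3         9.50         6.7710        20.3129          81.2517
  4       109.50        69.7136       278.8545       1,394.2727
  Σ                     92.5507       322.8136       1,537.9769
P = 92.5507; D_Mac = 3.48797 yrs; D_mod = 3.11565 yrs; C = 13.25935.
Duration effect: -3.11565 × (+0.01) = -0.031156
Convexity effect: 0.5 × 13.25935 × (0.01)² = +0.0006630
ΔP/P ≈ -0.031156 + 0.0006630 = -0.030494 = -3.0494%.

-3.05%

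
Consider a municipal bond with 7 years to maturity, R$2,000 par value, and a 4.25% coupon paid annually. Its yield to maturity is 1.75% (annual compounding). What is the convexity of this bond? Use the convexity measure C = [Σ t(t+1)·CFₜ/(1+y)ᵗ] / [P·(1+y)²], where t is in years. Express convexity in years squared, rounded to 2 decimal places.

46.57

With y = 0.0175:
  t   CF        PV=CF/(1+0.0175)^t    t·PV        t(t+1)·PV
  1        85.00        83.5381        83.5381         167.0762
  2        85.00        82.1013       164.2026         492.6079
  3        85.00        80.6892       242.0677         968.2710
  4        85.00        79.3015       317.2059       1,586.0295
  5        85.00        77.9376       389.6878       2,338.1270
  6        85.00        76.5971       459.5827       3,217.0789
  7     2,085.00     1,846.5673    12,925.9709     103,407.7672
  Σ                  2,326.7321    14,582.2558     112,176.9576
P = 2,326.7321.
Convexity = Σ t(t+1)·PV / [P·(1+y)²] = 112,176.9576 / (2,326.7321 × 1.035306) = 46.56809.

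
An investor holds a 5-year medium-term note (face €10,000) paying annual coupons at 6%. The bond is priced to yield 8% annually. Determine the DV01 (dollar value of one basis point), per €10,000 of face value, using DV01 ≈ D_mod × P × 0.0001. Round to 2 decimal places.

Periodic yield y = 0.08.
  t   CF        PV=CF/(1+0.08)^t    t·PV
  1       600.00       555.5556       555.5556
  2       600.00       514.4033     1,028.8066
  3       600.00       476.2993     1,428.8980
  4       600.00       441.0179     1,764.0716
  5    10,600.00     7,214.1819    36,070.9094
  Σ                  9,201.4580    40,848.2413
P = 9,201.4580; D_Mac = 4.43932 yrs; D_mod = 4.11048 yrs.
DV01 ≈ 4.11048 × 9,201.4580 × 0.0001 = 3.782245.

€3.78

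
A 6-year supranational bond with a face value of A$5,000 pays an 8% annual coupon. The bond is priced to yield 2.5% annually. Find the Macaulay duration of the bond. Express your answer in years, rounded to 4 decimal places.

Periodic yield y = 0.025. Discount each cash flow and weight by its year:
  t   CF        PV=CF/(1+0.025)^t    t·PV
  1       400.00       390.2439       390.2439
  2       400.00       380.7258       761.4515
  3       400.00       371.4398     1,114.3193
  4       400.00       362.3803     1,449.5210
  5       400.00       353.5417     1,767.7086
  6     5,400.00     4,656.4031    27,938.4185
  Σ                  6,514.7345    33,421.6628
Price P = Σ PV = 6,514.7345.
Macaulay duration = Σ(t·PV) / P = 33,421.6628 / 6,514.7345 = 5.13016 years.

5.1302 years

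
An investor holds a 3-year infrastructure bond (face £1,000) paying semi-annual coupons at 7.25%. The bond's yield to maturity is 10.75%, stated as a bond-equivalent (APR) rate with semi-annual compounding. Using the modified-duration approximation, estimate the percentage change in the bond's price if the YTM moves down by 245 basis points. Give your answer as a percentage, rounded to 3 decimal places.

+6.361%

Periodic yield y = 0.05375. Modified duration first:
  t   CF        PV=CF/(1+0.05375)^t    t·PV
  1        36.25        34.4009        34.4009
  2        36.25        32.6462        65.2924
  3        36.25        30.9810        92.9430
  4        36.25        29.4007       117.6028
  5        36.25        27.9010       139.5051
  6     1,036.25       756.9009     4,541.4054
  Σ                    912.2308     4,991.1496
P = 912.2308; D_Mac = 5.47137 half-year periods = 2.73568 yrs; D_mod = 2.73568/(1+0.05375) = 2.59614 yrs.
ΔP/P ≈ -D_mod · Δy = -2.59614 × (-0.0245) = +0.063605 = +6.3605%.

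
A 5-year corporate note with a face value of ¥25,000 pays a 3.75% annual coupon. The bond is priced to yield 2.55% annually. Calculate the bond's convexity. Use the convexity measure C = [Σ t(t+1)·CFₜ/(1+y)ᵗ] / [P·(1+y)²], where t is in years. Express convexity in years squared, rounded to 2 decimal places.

25.96

With y = 0.0255:
  t   CF        PV=CF/(1+0.0255)^t    t·PV        t(t+1)·PV
  1       937.50       914.1882       914.1882       1,828.3764
  2       937.50       891.4561     1,782.9121       5,348.7364
  3       937.50       869.2892     2,607.8676      10,431.4704
  4       937.50       847.6735     3,390.6941      16,953.4704
  5    25,937.50    22,869.1378   114,345.6888     686,074.1327
  Σ                 26,391.7447   123,041.3508     720,636.1863
P = 26,391.7447.
Convexity = Σ t(t+1)·PV / [P·(1+y)²] = 720,636.1863 / (26,391.7447 × 1.051650) = 25.96430.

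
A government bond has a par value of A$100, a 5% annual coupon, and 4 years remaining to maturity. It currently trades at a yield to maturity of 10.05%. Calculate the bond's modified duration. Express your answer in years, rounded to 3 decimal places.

3.357 years

Periodic yield y = 0.1005. First find Macaulay duration:
  t   CF        PV=CF/(1+0.1005)^t    t·PV
  1         5.00         4.5434         4.5434
  2         5.00         4.1285         8.2570
  3         5.00         3.7515        11.2544
  4       105.00        71.5862       286.3447
  Σ                     84.0095       310.3994
P = 84.0095; Macaulay duration = 310.3994 / 84.0095 = 3.69481 years.
Modified duration = D_Mac / (1 + y) = 3.69481 / 1.1005 = 3.35740 years.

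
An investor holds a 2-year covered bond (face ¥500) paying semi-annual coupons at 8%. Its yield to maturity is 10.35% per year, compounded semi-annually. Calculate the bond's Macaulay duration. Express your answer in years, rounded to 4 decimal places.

1.8848 years

Periodic yield y = 0.05175. Discount each cash flow and weight by its period:
  t   CF        PV=CF/(1+0.05175)^t    t·PV
  1        20.00        19.0159        19.0159
  2        20.00        18.0803        36.1605
  3        20.00        17.1907        51.5720
  4       520.00       424.9651     1,699.8604
  Σ                    479.2519     1,806.6088
Price P = Σ PV = 479.2519.
Macaulay duration = Σ(t·PV) / P = 1,806.6088 / 479.2519 = 3.76964 half-year periods.
In years: 3.76964 / 2 = 1.88482 years.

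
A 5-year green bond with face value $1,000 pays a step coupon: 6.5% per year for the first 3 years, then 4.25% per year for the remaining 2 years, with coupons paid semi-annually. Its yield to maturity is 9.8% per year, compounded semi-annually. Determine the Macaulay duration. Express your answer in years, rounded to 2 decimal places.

Periodic yield y = 0.049. Discount each cash flow and weight by its period:
  t   CF        PV=CF/(1+0.049)^t    t·PV
  1        32.50        30.9819        30.9819
  2        32.50        29.5347        59.0694
  3        32.50        28.1551        84.4653
  4        32.50        26.8399       107.3597
  5        32.50        25.5862       127.9310
  6        32.50        24.3910       146.3463
  7        21.25        15.2030       106.4213
  8        21.25        14.4929       115.9431
  9        21.25        13.8159       124.3432
  10    1,021.25       632.9613     6,329.6134
  Σ                    841.9620     7,232.4746
Price P = Σ PV = 841.9620.
Macaulay duration = Σ(t·PV) / P = 7,232.4746 / 841.9620 = 8.59002 half-year periods.
In years: 8.59002 / 2 = 4.29501 years.

4.30 years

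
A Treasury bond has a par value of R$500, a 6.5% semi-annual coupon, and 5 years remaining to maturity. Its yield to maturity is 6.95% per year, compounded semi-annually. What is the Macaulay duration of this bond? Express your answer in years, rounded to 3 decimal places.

4.341 years

Periodic yield y = 0.03475. Discount each cash flow and weight by its period:
  t   CF        PV=CF/(1+0.03475)^t    t·PV
  1        16.25        15.7043        15.7043
  2        16.25        15.1769        30.3538
  3        16.25        14.6672        44.0016
  4        16.25        14.1746        56.6985
  5        16.25        13.6986        68.4930
  6        16.25        13.2386        79.4314
  7        16.25        12.7940        89.5578
  8        16.25        12.3643        98.9145
  9        16.25        11.9491       107.5417
  10      516.25       366.8645     3,668.6452
  Σ                    490.6320     4,259.3417
Price P = Σ PV = 490.6320.
Macaulay duration = Σ(t·PV) / P = 4,259.3417 / 490.6320 = 8.68134 half-year periods.
In years: 8.68134 / 2 = 4.34067 years.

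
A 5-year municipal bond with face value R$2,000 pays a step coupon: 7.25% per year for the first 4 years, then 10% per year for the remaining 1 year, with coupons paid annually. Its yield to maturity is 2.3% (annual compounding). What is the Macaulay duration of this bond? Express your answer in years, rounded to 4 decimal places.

Periodic yield y = 0.023. Discount each cash flow and weight by its year:
  t   CF        PV=CF/(1+0.023)^t    t·PV
  1       145.00       141.7400       141.7400
  2       145.00       138.5533       277.1065
  3       145.00       135.4382       406.3145
  4       145.00       132.3931       529.5725
  5     2,200.00     1,963.5615     9,817.8076
  Σ                  2,511.6861    11,172.5412
Price P = Σ PV = 2,511.6861.
Macaulay duration = Σ(t·PV) / P = 11,172.5412 / 2,511.6861 = 4.44822 years.

4.4482 years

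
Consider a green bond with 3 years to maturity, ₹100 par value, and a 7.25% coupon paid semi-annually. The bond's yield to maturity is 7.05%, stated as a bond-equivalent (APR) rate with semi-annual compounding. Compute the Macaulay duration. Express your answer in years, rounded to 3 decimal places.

Periodic yield y = 0.03525. Discount each cash flow and weight by its period:
  t   CF        PV=CF/(1+0.03525)^t    t·PV
  1        3.625         3.5016         3.5016
  2        3.625         3.3823         6.7647
  3        3.625         3.2672         9.8015
  4        3.625         3.1559        12.6237
  5        3.625         3.0485        15.2423
  6      103.625        84.1769       505.0616
  Σ                    100.5324       552.9954
Price P = Σ PV = 100.5324.
Macaulay duration = Σ(t·PV) / P = 552.9954 / 100.5324 = 5.50067 half-year periods.
In years: 5.50067 / 2 = 2.75033 years.

2.750 years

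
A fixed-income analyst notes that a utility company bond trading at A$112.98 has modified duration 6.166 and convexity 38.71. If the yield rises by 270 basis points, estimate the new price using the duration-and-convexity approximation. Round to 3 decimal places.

A$95.765

Duration effect: -D_mod·Δy = -6.166 × (+0.027) = -0.166482
Convexity effect: ½·C·(Δy)² = 0.5 × 38.71 × (0.027)² = +0.014109795
ΔP/P ≈ -0.166482 + 0.014109795 = -0.152372205
New price ≈ 112.98 × (1 - 0.152372205) = 95.7649882791.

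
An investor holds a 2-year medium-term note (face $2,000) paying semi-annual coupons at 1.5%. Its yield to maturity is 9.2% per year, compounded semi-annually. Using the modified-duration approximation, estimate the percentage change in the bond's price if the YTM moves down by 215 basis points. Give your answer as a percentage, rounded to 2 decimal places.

+4.06%

Periodic yield y = 0.046. Modified duration first:
  t   CF        PV=CF/(1+0.046)^t    t·PV
  1        15.00        14.3403        14.3403
  2        15.00        13.7097        27.4194
  3        15.00        13.1068        39.3204
  4     2,015.00     1,683.2488     6,732.9952
  Σ                  1,724.4056     6,814.0753
P = 1,724.4056; D_Mac = 3.95155 half-year periods = 1.97578 yrs; D_mod = 1.97578/(1+0.046) = 1.88889 yrs.
ΔP/P ≈ -D_mod · Δy = -1.88889 × (-0.0215) = +0.040611 = +4.0611%.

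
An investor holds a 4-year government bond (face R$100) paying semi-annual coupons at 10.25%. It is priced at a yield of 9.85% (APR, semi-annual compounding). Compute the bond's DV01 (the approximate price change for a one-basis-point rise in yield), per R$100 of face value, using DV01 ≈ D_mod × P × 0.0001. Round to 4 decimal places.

R$0.0327

Periodic yield y = 0.04925.
  t   CF        PV=CF/(1+0.04925)^t    t·PV
  1        5.125         4.8844         4.8844
  2        5.125         4.6552         9.3103
  3        5.125         4.4367        13.3100
  4        5.125         4.2284        16.9137
  5        5.125         4.0299        20.1497
  6        5.125         3.8408        23.0447
  7        5.125         3.6605        25.6235
  8      105.125        71.5606       572.4851
  Σ                    101.2966       685.7215
P = 101.2966; D_Mac = 6.76944 half-year periods = 3.38472 yrs; D_mod = 3.22585 yrs.
DV01 ≈ 3.22585 × 101.2966 × 0.0001 = 0.032677.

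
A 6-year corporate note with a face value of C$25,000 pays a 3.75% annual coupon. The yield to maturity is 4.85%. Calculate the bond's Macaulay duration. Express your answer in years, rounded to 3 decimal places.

5.465 years

Periodic yield y = 0.0485. Discount each cash flow and weight by its year:
  t   CF        PV=CF/(1+0.0485)^t    t·PV
  1       937.50       894.1345       894.1345
  2       937.50       852.7749     1,705.5498
  3       937.50       813.3285     2,439.9854
  4       937.50       775.7067     3,102.8268
  5       937.50       739.8252     3,699.1258
  6    25,937.50    19,521.6942   117,130.1652
  Σ                 23,597.4639   128,971.7874
Price P = Σ PV = 23,597.4639.
Macaulay duration = Σ(t·PV) / P = 128,971.7874 / 23,597.4639 = 5.46549 years.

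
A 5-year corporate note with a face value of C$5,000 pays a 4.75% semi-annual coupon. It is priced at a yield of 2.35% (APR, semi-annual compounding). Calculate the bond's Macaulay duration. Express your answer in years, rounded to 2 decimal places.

4.54 years

Periodic yield y = 0.01175. Discount each cash flow and weight by its period:
  t   CF        PV=CF/(1+0.01175)^t    t·PV
  1       118.75       117.3709       117.3709
  2       118.75       116.0078       232.0156
  3       118.75       114.6605       343.9816
  4       118.75       113.3289       453.3157
  5       118.75       112.0128       560.0639
  6       118.75       110.7119       664.2715
  7       118.75       109.4262       765.9831
  8       118.75       108.1553       865.2426
  9       118.75       106.8993       962.0933
  10    5,118.75     4,554.4065    45,544.0648
  Σ                  5,562.9801    50,508.4029
Price P = Σ PV = 5,562.9801.
Macaulay duration = Σ(t·PV) / P = 50,508.4029 / 5,562.9801 = 9.07938 half-year periods.
In years: 9.07938 / 2 = 4.53969 years.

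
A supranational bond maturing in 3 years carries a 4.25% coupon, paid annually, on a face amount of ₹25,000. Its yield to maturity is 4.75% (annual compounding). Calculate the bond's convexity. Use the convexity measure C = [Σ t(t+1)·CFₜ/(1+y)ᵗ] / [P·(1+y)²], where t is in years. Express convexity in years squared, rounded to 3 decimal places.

10.347

With y = 0.0475:
  t   CF        PV=CF/(1+0.0475)^t    t·PV        t(t+1)·PV
  1     1,062.50     1,014.3198     1,014.3198       2,028.6396
  2     1,062.50       968.3244     1,936.6488       5,809.9464
  3    26,062.50    22,675.3489    68,026.0466     272,104.1863
  Σ                 24,657.9931    70,977.0152     279,942.7723
P = 24,657.9931.
Convexity = Σ t(t+1)·PV / [P·(1+y)²] = 279,942.7723 / (24,657.9931 × 1.097256) = 10.34674.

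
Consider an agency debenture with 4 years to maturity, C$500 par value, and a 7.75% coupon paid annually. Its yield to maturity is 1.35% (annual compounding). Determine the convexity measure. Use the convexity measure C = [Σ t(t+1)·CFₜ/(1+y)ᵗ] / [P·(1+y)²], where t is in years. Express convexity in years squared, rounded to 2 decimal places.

17.11

With y = 0.0135:
  t   CF        PV=CF/(1+0.0135)^t    t·PV        t(t+1)·PV
  1        38.75        38.2338        38.2338          76.4677
  2        38.75        37.7246        75.4491         226.3474
  3        38.75        37.2221       111.6662         446.6648
  4       538.75       510.6135     2,042.4539      10,212.2695
  Σ                    623.7939     2,267.8031      10,961.7493
P = 623.7939.
Convexity = Σ t(t+1)·PV / [P·(1+y)²] = 10,961.7493 / (623.7939 × 1.027182) = 17.10768.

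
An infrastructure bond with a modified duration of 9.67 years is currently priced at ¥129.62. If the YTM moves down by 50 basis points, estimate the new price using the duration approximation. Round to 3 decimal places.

Duration approximation: ΔP/P ≈ -D_mod · Δy = -9.67 × (-0.005) = +0.048350.
New price ≈ 129.62 × (1 + 0.048350) = 135.887127.

¥135.887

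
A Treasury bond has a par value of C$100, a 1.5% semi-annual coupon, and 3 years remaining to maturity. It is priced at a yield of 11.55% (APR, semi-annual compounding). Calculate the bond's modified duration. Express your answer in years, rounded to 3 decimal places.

Periodic yield y = 0.05775. First find Macaulay duration:
  t   CF        PV=CF/(1+0.05775)^t    t·PV
  1         0.75         0.7091         0.7091
  2         0.75         0.6703         1.3407
  3         0.75         0.6337         1.9012
  4         0.75         0.5991         2.3966
  5         0.75         0.5664         2.8321
  6       100.75        71.9361       431.6166
  Σ                     75.1148       440.7962
P = 75.1148; Macaulay duration = 440.7962 / 75.1148 = 5.86830 half-year periods = 2.93415 years.
Modified duration = D_Mac / (1 + y) = 2.93415 / 1.05775 = 2.77395 years.

2.774 years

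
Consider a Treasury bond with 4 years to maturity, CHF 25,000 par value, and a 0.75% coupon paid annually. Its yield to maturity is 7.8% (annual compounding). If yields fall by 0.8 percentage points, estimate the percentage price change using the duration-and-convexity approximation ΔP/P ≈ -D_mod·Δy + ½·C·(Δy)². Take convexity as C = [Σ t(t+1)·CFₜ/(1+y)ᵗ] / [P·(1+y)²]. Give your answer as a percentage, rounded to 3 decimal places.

+2.984%

With y = 0.078:
  t   CF        PV=CF/(1+0.078)^t    t·PV        t(t+1)·PV
  1       187.50       173.9332       173.9332         347.8664
  2       187.50       161.3481       322.6961         968.0884
  3       187.50       149.6735       449.0206       1,796.0823
  4    25,187.50    18,651.3392    74,605.3567     373,026.7837
  Σ                 19,136.2940    75,551.0067     376,138.8208
P = 19,136.2940; D_Mac = 3.94805 yrs; D_mod = 3.66238 yrs; C = 16.91425.
Duration effect: -3.66238 × (-0.008) = +0.029299
Convexity effect: 0.5 × 16.91425 × (-0.008)² = +0.0005413
ΔP/P ≈ +0.029299 + 0.0005413 = +0.029840 = +2.9840%.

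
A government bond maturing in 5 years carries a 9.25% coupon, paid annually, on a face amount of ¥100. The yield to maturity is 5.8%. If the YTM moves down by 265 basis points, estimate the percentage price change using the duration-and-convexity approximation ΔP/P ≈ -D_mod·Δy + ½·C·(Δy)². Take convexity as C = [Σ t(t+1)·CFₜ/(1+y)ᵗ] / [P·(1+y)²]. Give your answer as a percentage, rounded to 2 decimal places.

With y = 0.058:
  t   CF        PV=CF/(1+0.058)^t    t·PV        t(t+1)·PV
  1         9.25         8.7429         8.7429          17.4858
  2         9.25         8.2636        16.5272          49.5817
  3         9.25         7.8106        23.4318          93.7273
  4         9.25         7.3824        29.5297         147.6485
  5       109.25        82.4125       412.0625       2,472.3751
  Σ                    114.6121       490.2942       2,780.8184
P = 114.6121; D_Mac = 4.27786 yrs; D_mod = 4.04334 yrs; C = 21.67559.
Duration effect: -4.04334 × (-0.0265) = +0.107149
Convexity effect: 0.5 × 21.67559 × (-0.0265)² = +0.0076108
ΔP/P ≈ +0.107149 + 0.0076108 = +0.114759 = +11.4759%.

+11.48%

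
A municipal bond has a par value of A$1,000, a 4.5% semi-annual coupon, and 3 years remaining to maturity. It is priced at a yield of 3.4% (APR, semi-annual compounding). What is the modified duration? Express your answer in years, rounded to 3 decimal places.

2.795 years

Periodic yield y = 0.017. First find Macaulay duration:
  t   CF        PV=CF/(1+0.017)^t    t·PV
  1        22.50        22.1239        22.1239
  2        22.50        21.7541        43.5081
  3        22.50        21.3904        64.1713
  4        22.50        21.0329        84.1315
  5        22.50        20.6813       103.4065
  6     1,022.50       924.1396     5,544.8378
  Σ                  1,031.1222     5,862.1792
P = 1,031.1222; Macaulay duration = 5,862.1792 / 1,031.1222 = 5.68524 half-year periods = 2.84262 years.
Modified duration = D_Mac / (1 + y) = 2.84262 / 1.017 = 2.79510 years.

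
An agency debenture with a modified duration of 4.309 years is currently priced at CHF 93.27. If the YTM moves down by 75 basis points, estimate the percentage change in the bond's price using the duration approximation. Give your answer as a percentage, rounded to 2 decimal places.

Duration approximation: ΔP/P ≈ -D_mod · Δy = -4.309 × (-0.0075) = +0.0323175.
As a percentage: +3.23175%.

+3.23%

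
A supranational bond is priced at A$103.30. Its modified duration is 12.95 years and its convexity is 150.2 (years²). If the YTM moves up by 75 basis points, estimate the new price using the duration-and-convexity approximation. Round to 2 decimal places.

Duration effect: -D_mod·Δy = -12.95 × (+0.0075) = -0.097125
Convexity effect: ½·C·(Δy)² = 0.5 × 150.2 × (0.0075)² = +0.004224375
ΔP/P ≈ -0.097125 + 0.004224375 = -0.092900625
New price ≈ 103.30 × (1 - 0.092900625) = 93.7033654375.

A$93.70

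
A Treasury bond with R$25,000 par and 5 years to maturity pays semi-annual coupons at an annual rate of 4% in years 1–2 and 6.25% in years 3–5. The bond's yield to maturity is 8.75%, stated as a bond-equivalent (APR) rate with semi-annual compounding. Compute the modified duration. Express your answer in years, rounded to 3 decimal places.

Periodic yield y = 0.04375. First find Macaulay duration:
  t   CF        PV=CF/(1+0.04375)^t    t·PV
  1       500.00       479.0419       479.0419
  2       500.00       458.9623       917.9246
  3       500.00       439.7244     1,319.1731
  4       500.00       421.2928     1,685.1713
  5       781.25       630.6779     3,153.3893
  6       781.25       604.2423     3,625.4536
  7       781.25       578.9147     4,052.4032
  8       781.25       554.6489     4,437.1909
  9       781.25       531.4001     4,782.6009
  10   25,781.25    16,801.1529   168,011.5294
  Σ                 21,500.0582   192,463.8783
P = 21,500.0582; Macaulay duration = 192,463.8783 / 21,500.0582 = 8.95178 half-year periods = 4.47589 years.
Modified duration = D_Mac / (1 + y) = 4.47589 / 1.04375 = 4.28828 years.

4.288 years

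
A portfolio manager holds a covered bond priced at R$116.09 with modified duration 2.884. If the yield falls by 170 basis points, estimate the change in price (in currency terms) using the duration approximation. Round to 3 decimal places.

+R$5.692

Duration approximation: ΔP/P ≈ -D_mod · Δy = -2.884 × (-0.017) = +0.049028.
ΔP ≈ 116.09 × (+0.049028) = +5.69166052.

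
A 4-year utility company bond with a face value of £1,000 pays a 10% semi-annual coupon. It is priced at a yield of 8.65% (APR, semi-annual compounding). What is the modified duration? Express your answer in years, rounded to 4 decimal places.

Periodic yield y = 0.04325. First find Macaulay duration:
  t   CF        PV=CF/(1+0.04325)^t    t·PV
  1        50.00        47.9272        47.9272
  2        50.00        45.9402        91.8805
  3        50.00        44.0357       132.1071
  4        50.00        42.2101       168.8404
  5        50.00        40.4602       202.3010
  6        50.00        38.7828       232.6971
  7        50.00        37.1750       260.2252
  8     1,050.00       748.3110     5,986.4883
  Σ                  1,044.8423     7,122.4667
P = 1,044.8423; Macaulay duration = 7,122.4667 / 1,044.8423 = 6.81679 half-year periods = 3.40839 years.
Modified duration = D_Mac / (1 + y) = 3.40839 / 1.04325 = 3.26709 years.

3.2671 years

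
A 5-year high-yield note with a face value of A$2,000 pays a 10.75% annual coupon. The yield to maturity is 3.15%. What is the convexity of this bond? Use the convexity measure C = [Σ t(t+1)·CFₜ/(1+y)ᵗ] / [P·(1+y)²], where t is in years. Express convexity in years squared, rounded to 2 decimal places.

22.57

With y = 0.0315:
  t   CF        PV=CF/(1+0.0315)^t    t·PV        t(t+1)·PV
  1       215.00       208.4343       208.4343         416.8686
  2       215.00       202.0691       404.1383       1,212.4148
  3       215.00       195.8983       587.6950       2,350.7801
  4       215.00       189.9160       759.6640       3,798.3198
  5     2,215.00     1,896.8263     9,484.1316      56,904.7898
  Σ                  2,693.1441    11,444.0632      64,683.1732
P = 2,693.1441.
Convexity = Σ t(t+1)·PV / [P·(1+y)²] = 64,683.1732 / (2,693.1441 × 1.063992) = 22.57321.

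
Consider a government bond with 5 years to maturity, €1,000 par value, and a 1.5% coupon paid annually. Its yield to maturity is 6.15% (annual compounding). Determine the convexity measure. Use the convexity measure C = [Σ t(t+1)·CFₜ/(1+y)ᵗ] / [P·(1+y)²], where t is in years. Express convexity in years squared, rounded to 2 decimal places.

25.46

With y = 0.0615:
  t   CF        PV=CF/(1+0.0615)^t    t·PV        t(t+1)·PV
  1        15.00        14.1309        14.1309          28.2619
  2        15.00        13.3122        26.6245          79.8735
  3        15.00        12.5410        37.6229         150.4917
  4        15.00        11.8144        47.2576         236.2878
  5     1,015.00       753.1232     3,765.6162      22,593.6972
  Σ                    804.9218     3,891.2521      23,088.6120
P = 804.9218.
Convexity = Σ t(t+1)·PV / [P·(1+y)²] = 23,088.6120 / (804.9218 × 1.126782) = 25.45682.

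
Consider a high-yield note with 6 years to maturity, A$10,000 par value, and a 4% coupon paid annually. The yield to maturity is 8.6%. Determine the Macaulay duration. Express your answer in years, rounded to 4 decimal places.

5.3712 years

Periodic yield y = 0.086. Discount each cash flow and weight by its year:
  t   CF        PV=CF/(1+0.086)^t    t·PV
  1       400.00       368.3241       368.3241
  2       400.00       339.1567       678.3133
  3       400.00       312.2989       936.8968
  4       400.00       287.5681     1,150.2724
  5       400.00       264.7957     1,323.9783
  6    10,400.00     6,339.4910    38,036.9458
  Σ                  7,911.6344    42,494.7308
Price P = Σ PV = 7,911.6344.
Macaulay duration = Σ(t·PV) / P = 42,494.7308 / 7,911.6344 = 5.37117 years.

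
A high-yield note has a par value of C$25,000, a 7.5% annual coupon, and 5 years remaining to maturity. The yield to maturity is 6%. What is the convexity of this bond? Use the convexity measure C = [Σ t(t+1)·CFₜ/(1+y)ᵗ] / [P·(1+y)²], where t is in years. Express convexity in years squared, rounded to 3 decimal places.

With y = 0.06:
  t   CF        PV=CF/(1+0.06)^t    t·PV        t(t+1)·PV
  1     1,875.00     1,768.8679     1,768.8679       3,537.7358
  2     1,875.00     1,668.7433     3,337.4867      10,012.4600
  3     1,875.00     1,574.2862     4,722.8585      18,891.4339
  4     1,875.00     1,485.1756     5,940.7025      29,703.5124
  5    26,875.00    20,082.5634   100,412.8170     602,476.9019
  Σ                 26,579.6364   116,182.7325     664,622.0439
P = 26,579.6364.
Convexity = Σ t(t+1)·PV / [P·(1+y)²] = 664,622.0439 / (26,579.6364 × 1.123600) = 22.25430.

22.254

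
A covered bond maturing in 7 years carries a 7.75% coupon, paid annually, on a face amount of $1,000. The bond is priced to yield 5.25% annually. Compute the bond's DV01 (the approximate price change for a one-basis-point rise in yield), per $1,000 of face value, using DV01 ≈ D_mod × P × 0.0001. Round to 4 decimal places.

Periodic yield y = 0.0525.
  t   CF        PV=CF/(1+0.0525)^t    t·PV
  1        77.50        73.6342        73.6342
  2        77.50        69.9612       139.9225
  3        77.50        66.4715       199.4145
  4        77.50        63.1558       252.6232
  5        77.50        60.0055       300.0276
  6        77.50        57.0124       342.0742
  7     1,077.50       753.1172     5,271.8202
  Σ                  1,143.3578     6,579.5163
P = 1,143.3578; D_Mac = 5.75456 yrs; D_mod = 5.46751 yrs.
DV01 ≈ 5.46751 × 1,143.3578 × 0.0001 = 0.625132.

$0.6251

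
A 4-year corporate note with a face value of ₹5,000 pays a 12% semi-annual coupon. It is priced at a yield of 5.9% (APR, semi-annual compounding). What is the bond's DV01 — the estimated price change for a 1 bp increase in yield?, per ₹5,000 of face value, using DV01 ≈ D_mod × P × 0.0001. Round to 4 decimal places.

₹1.9851

Periodic yield y = 0.0295.
  t   CF        PV=CF/(1+0.0295)^t    t·PV
  1       300.00       291.4036       291.4036
  2       300.00       283.0535       566.1070
  3       300.00       274.9427       824.8281
  4       300.00       267.0643     1,068.2572
  5       300.00       259.4117     1,297.0583
  6       300.00       251.9783     1,511.8698
  7       300.00       244.7579     1,713.3056
  8     5,300.00     4,200.1525    33,601.2202
  Σ                  6,072.7646    40,874.0500
P = 6,072.7646; D_Mac = 6.73072 half-year periods = 3.36536 yrs; D_mod = 3.26892 yrs.
DV01 ≈ 3.26892 × 6,072.7646 × 0.0001 = 1.985141.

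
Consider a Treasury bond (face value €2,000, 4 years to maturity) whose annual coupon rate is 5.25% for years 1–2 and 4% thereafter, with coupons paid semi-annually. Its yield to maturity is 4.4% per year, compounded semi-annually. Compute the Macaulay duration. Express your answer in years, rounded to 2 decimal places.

Periodic yield y = 0.022. Discount each cash flow and weight by its period:
  t   CF        PV=CF/(1+0.022)^t    t·PV
  1        52.50        51.3699        51.3699
  2        52.50        50.2641       100.5281
  3        52.50        49.1820       147.5461
  4        52.50        48.1233       192.4933
  5        40.00        35.8761       179.3806
  6        40.00        35.1038       210.6230
  7        40.00        34.3482       240.4373
  8     2,040.00     1,714.0481    13,712.3847
  Σ                  2,018.3155    14,834.7630
Price P = Σ PV = 2,018.3155.
Macaulay duration = Σ(t·PV) / P = 14,834.7630 / 2,018.3155 = 7.35007 half-year periods.
In years: 7.35007 / 2 = 3.67504 years.

3.68 years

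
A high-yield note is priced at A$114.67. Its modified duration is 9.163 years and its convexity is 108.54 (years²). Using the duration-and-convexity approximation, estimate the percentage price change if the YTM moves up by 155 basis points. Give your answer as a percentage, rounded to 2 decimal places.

-12.90%

Duration effect: -D_mod·Δy = -9.163 × (+0.0155) = -0.1420265
Convexity effect: ½·C·(Δy)² = 0.5 × 108.54 × (0.0155)² = +0.0130383675
ΔP/P ≈ -0.1420265 + 0.0130383675 = -0.1289881325
= -12.89881325%.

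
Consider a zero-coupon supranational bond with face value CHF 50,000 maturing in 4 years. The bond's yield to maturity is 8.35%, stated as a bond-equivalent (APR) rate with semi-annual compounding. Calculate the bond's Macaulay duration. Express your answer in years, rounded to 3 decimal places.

A zero-coupon bond has a single cash flow at maturity, so its Macaulay duration equals its maturity: 4 years.
(Equivalently: 8 semi-annual periods ÷ 2 = 4 years.)

4.000 years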